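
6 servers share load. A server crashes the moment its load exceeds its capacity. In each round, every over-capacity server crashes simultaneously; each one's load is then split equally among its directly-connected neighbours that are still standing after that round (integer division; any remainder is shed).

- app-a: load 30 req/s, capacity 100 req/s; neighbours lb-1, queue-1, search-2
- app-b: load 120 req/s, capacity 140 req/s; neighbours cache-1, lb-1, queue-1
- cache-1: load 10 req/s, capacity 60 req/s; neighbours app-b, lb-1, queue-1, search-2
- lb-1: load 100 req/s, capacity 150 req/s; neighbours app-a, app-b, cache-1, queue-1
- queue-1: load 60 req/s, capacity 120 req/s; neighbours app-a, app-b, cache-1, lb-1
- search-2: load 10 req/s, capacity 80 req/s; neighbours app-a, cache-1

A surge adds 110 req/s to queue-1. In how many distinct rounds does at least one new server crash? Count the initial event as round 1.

4

Round 1 — queue-1 at 170 > 120. queue-1 crashes.
  queue-1 sheds 170 req/s to app-a, app-b, cache-1, lb-1: 42 each (2 lost).
    app-a: 30+42 = 72 ≤ 100
    app-b: 120+42 = 162 > 140
    cache-1: 10+42 = 52 ≤ 60
    lb-1: 100+42 = 142 ≤ 150
Round 2 — app-b crashes.
  app-b sheds 162 req/s to cache-1, lb-1: 81 each.
    cache-1: 52+81 = 133 > 60
    lb-1: 142+81 = 223 > 150
Round 3 — cache-1, lb-1 crash.
  cache-1 sheds 133 req/s to search-2: 133 each.
    search-2: 10+133 = 143 > 80
  lb-1 sheds 223 req/s to app-a: 223 each.
    app-a: 72+223 = 295 > 100
Round 4 — app-a, search-2 crash.
  app-a sheds 295 req/s: no online neighbours, lost.
  search-2 sheds 143 req/s: no online neighbours, lost.
No further crashes.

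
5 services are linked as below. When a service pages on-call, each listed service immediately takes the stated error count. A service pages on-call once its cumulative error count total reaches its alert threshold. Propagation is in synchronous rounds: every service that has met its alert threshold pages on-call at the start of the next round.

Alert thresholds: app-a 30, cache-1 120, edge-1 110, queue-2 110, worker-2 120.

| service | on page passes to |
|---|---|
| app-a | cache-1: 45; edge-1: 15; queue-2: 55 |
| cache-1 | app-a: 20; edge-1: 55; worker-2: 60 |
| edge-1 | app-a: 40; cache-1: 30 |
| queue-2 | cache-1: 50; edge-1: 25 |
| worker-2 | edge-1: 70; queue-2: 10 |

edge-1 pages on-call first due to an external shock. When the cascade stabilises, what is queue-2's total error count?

55

Round 1 — edge-1 pages on-call (initial).
  app-a: +40 → 40 ≥ 30
  cache-1: +30 → 30 < 120
Round 2 — app-a pages on-call.
  cache-1: +45 → 75 < 120
  queue-2: +55 → 55 < 110
No further pages.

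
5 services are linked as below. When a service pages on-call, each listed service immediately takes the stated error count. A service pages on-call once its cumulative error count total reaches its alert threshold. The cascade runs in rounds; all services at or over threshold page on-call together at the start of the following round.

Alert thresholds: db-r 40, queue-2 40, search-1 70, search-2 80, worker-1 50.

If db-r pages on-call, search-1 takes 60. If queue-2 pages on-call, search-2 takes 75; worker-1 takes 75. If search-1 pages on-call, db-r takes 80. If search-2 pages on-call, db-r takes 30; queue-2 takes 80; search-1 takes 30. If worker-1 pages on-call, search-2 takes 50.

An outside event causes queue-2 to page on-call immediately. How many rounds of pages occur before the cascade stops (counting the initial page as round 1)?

Round 1 — queue-2 pages on-call (initial).
  search-2: +75 → 75 < 80
  worker-1: +75 → 75 ≥ 50
Round 2 — worker-1 pages on-call.
  search-2: +50 → 125 ≥ 80
Round 3 — search-2 pages on-call.
  db-r: +30 → 30 < 40
  search-1: +30 → 30 < 70
No further pages.

3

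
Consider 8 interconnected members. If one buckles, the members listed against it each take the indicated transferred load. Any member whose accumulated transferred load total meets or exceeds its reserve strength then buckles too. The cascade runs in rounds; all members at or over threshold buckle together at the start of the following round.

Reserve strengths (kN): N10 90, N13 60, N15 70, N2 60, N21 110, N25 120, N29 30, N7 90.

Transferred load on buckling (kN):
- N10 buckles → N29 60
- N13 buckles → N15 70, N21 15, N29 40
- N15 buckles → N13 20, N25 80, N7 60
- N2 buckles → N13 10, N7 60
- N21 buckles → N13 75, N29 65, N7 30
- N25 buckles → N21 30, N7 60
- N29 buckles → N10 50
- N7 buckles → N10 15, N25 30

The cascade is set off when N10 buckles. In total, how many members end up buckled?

2

Round 1 — N10 buckles (initial).
  N29: +60 → 60 ≥ 30
Round 2 — N29 buckles.
No further bucklings.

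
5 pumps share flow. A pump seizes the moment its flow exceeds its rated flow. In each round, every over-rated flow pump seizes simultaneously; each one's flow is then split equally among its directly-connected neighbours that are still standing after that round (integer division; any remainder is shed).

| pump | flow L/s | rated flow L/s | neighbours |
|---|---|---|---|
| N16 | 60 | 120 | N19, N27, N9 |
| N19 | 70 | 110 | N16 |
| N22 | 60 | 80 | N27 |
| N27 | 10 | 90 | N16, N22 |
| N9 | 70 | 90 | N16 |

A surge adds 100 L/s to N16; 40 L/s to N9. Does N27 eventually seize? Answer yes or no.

Round 1 — N16 at 160 > 120; N9 at 110 > 90. N16, N9 seize.
  N16 sheds 160 L/s to N19, N27: 80 each.
    N19: 70+80 = 150 > 110
    N27: 10+80 = 90 ≤ 90
  N9 sheds 110 L/s: no online neighbours, lost.
Round 2 — N19 seizes.
  N19 sheds 150 L/s: no online neighbours, lost.
No further seizures.

no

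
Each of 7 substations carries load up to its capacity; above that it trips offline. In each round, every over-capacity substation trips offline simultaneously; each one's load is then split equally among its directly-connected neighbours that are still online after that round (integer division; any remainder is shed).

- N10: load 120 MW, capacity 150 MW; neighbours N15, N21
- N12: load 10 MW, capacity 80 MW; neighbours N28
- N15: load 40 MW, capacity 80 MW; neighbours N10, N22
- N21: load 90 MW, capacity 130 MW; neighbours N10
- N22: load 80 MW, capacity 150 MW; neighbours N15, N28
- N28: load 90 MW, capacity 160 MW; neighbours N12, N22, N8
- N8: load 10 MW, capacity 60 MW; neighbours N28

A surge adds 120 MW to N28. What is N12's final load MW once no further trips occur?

80

Round 1 — N28 at 210 > 160. N28 trips offline.
  N28 sheds 210 MW to N12, N22, N8: 70 each.
    N12: 10+70 = 80 ≤ 80
    N22: 80+70 = 150 ≤ 150
    N8: 10+70 = 80 > 60
Round 2 — N8 trips offline.
  N8 sheds 80 MW: no online neighbours, lost.
No further trips.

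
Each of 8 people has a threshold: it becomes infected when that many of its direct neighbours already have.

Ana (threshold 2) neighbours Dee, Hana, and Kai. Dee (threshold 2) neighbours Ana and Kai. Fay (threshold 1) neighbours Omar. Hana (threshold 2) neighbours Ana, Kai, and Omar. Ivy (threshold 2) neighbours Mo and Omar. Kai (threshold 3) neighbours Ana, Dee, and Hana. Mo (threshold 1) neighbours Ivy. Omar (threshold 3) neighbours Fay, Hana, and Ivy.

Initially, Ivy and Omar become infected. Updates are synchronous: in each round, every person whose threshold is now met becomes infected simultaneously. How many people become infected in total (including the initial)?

Round 1 — Ivy, Omar become infected (initial).
Round 2 — checking thresholds:
  Fay: 1 of 1 neighbours ≥ 1, becomes infected.
  Hana: 1 of 3 neighbours < 2, holds.
  Mo: 1 of 1 neighbours ≥ 1, becomes infected.
Round 3 — no new infections; cascade stops.

4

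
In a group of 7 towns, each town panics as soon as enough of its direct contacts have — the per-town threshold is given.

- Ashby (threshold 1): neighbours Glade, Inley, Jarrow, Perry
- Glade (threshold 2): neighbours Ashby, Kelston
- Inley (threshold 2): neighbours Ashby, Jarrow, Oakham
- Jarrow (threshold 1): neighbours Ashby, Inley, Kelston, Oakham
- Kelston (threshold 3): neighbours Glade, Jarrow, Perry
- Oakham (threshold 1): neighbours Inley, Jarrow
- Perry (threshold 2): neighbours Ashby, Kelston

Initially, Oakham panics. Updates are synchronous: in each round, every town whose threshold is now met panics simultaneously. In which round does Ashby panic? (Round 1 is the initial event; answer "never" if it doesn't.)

Round 1 — Oakham panics (initial).
Round 2 — checking thresholds:
  Inley: 1 of 3 neighbours < 2, not yet.
  Jarrow: 1 of 4 neighbours ≥ 1, panics.
Round 3 — checking thresholds:
  Ashby: 1 of 4 neighbours ≥ 1, panics.
  Inley: 2 of 3 neighbours ≥ 2, panics.
  Kelston: 1 of 3 neighbours < 3, not yet.
Round 4 — no new panics; cascade stops.

3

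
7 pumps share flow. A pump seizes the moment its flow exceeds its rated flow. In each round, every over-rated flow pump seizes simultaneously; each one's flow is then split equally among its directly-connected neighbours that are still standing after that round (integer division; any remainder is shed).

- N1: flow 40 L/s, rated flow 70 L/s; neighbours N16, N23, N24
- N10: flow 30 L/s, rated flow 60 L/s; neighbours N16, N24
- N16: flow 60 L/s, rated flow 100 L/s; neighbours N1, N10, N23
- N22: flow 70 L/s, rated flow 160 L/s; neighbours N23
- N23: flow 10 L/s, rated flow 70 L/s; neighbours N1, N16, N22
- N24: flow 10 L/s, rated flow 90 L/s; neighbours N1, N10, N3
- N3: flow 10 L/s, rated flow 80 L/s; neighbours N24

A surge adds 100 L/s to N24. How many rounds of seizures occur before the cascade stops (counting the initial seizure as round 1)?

Round 1 — N24 at 110 > 90. N24 seizes.
  N24 sheds 110 L/s to N1, N10, N3: 36 each (2 lost).
    N1: 40+36 = 76 > 70
    N10: 30+36 = 66 > 60
    N3: 10+36 = 46 ≤ 80
Round 2 — N1, N10 seize.
  N1 sheds 76 L/s to N16, N23: 38 each.
    N16: 60+38 = 98 ≤ 100
    N23: 10+38 = 48 ≤ 70
  N10 sheds 66 L/s to N16: 66 each.
    N16: 98+66 = 164 > 100
Round 3 — N16 seizes.
  N16 sheds 164 L/s to N23: 164 each.
    N23: 48+164 = 212 > 70
Round 4 — N23 seizes.
  N23 sheds 212 L/s to N22: 212 each.
    N22: 70+212 = 282 > 160
Round 5 — N22 seizes.
  N22 sheds 282 L/s: no online neighbours, lost.
No further seizures.

5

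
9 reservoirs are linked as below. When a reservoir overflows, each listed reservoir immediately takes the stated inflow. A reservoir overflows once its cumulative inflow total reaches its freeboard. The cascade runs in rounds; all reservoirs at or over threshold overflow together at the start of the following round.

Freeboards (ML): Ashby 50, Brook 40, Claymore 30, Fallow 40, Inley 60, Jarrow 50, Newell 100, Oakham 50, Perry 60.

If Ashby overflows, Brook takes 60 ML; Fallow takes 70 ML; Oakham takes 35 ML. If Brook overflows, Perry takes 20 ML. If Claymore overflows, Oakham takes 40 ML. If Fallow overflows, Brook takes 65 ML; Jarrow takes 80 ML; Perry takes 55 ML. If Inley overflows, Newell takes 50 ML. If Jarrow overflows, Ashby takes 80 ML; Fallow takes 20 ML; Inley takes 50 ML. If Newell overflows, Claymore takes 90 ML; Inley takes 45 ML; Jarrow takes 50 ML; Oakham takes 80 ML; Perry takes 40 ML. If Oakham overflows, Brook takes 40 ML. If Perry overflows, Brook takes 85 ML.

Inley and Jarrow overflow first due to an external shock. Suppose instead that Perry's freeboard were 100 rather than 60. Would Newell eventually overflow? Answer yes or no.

no

With Perry's freeboard at 100:
Round 1 — Inley, Jarrow overflow (initial).
  Ashby: +80 → 80 ≥ 50
  Fallow: +20 → 20 < 40
  Newell: +50 → 50 < 100
Round 2 — Ashby overflows.
  Brook: +60 → 60 ≥ 40
  Fallow: +70 → 90 ≥ 40
  Oakham: +35 → 35 < 50
Round 3 — Brook, Fallow overflow.
  Perry: +20+55 → 75 < 100
No further overflows.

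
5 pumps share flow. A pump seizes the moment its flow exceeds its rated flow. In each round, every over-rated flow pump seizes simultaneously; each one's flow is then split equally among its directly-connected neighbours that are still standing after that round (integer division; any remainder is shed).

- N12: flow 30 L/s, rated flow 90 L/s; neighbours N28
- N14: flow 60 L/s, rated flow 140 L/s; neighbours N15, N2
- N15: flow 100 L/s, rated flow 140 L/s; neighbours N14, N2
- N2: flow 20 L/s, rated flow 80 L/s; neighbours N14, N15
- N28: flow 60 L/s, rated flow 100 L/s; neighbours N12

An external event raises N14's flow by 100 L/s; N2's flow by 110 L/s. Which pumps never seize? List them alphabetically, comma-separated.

Round 1 — N14 at 160 > 140; N2 at 130 > 80. N14, N2 seize.
  N14 sheds 160 L/s to N15: 160 each.
    N15: 100+160 = 260 > 140
  N2 sheds 130 L/s to N15: 130 each.
    N15: 260+130 = 390 > 140
Round 2 — N15 seizes.
  N15 sheds 390 L/s: no online neighbours, lost.
No further seizures.

N12, N28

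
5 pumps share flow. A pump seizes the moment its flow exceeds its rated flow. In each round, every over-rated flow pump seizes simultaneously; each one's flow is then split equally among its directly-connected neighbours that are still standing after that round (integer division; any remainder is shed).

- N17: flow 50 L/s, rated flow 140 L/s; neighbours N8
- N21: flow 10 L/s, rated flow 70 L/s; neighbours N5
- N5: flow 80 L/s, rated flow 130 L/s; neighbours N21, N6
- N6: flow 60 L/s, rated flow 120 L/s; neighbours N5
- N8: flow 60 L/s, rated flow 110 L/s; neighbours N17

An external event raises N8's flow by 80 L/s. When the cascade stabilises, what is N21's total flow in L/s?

Round 1 — N8 at 140 > 110. N8 seizes.
  N8 sheds 140 L/s to N17: 140 each.
    N17: 50+140 = 190 > 140
Round 2 — N17 seizes.
  N17 sheds 190 L/s: no online neighbours, lost.
No further seizures.

10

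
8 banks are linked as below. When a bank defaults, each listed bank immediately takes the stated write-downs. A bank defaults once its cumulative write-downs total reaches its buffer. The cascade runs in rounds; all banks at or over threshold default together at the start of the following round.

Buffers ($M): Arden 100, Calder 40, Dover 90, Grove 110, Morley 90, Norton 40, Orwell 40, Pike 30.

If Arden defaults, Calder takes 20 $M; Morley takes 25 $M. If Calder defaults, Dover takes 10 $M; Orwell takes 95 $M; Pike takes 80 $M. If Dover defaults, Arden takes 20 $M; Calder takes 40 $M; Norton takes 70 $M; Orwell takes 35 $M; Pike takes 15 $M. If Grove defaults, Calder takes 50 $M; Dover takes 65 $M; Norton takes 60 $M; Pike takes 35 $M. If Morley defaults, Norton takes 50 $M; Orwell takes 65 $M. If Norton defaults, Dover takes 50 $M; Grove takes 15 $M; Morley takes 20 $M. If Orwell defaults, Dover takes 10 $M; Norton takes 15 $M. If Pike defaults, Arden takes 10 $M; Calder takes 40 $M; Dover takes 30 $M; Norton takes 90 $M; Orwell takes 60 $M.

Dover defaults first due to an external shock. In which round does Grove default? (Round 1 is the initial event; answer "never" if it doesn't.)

never

Round 1 — Dover defaults (initial).
  Arden: +20 → 20 < 100
  Calder: +40 → 40 ≥ 40
  Norton: +70 → 70 ≥ 40
  Orwell: +35 → 35 < 40
  Pike: +15 → 15 < 30
Round 2 — Calder, Norton default.
  Grove: +15 → 15 < 110
  Morley: +20 → 20 < 90
  Orwell: +95 → 130 ≥ 40
  Pike: +80 → 95 ≥ 30
Round 3 — Orwell, Pike default.
  Arden: +10 → 30 < 100
No further defaults.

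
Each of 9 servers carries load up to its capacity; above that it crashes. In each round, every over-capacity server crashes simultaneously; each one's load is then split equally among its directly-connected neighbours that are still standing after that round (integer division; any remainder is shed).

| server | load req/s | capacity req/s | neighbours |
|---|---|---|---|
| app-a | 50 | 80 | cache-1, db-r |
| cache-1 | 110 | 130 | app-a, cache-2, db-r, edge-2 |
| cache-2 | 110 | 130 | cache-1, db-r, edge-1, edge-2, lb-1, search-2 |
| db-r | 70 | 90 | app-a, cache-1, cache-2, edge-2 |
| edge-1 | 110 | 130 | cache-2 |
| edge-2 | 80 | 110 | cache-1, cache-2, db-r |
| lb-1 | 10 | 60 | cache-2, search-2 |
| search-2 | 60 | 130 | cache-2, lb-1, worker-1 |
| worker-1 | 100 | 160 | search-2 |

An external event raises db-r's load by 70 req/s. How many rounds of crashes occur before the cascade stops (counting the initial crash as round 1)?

3

Round 1 — db-r at 140 > 90. db-r crashes.
  db-r sheds 140 req/s to app-a, cache-1, cache-2, edge-2: 35 each.
    app-a: 50+35 = 85 > 80
    cache-1: 110+35 = 145 > 130
    cache-2: 110+35 = 145 > 130
    edge-2: 80+35 = 115 > 110
Round 2 — app-a, cache-1, cache-2, edge-2 crash.
  app-a sheds 85 req/s: no online neighbours, lost.
  cache-1 sheds 145 req/s: no online neighbours, lost.
  cache-2 sheds 145 req/s to edge-1, lb-1, search-2: 48 each (1 lost).
    edge-1: 110+48 = 158 > 130
    lb-1: 10+48 = 58 ≤ 60
    search-2: 60+48 = 108 ≤ 130
  edge-2 sheds 115 req/s: no online neighbours, lost.
Round 3 — edge-1 crashes.
  edge-1 sheds 158 req/s: no online neighbours, lost.
No further crashes.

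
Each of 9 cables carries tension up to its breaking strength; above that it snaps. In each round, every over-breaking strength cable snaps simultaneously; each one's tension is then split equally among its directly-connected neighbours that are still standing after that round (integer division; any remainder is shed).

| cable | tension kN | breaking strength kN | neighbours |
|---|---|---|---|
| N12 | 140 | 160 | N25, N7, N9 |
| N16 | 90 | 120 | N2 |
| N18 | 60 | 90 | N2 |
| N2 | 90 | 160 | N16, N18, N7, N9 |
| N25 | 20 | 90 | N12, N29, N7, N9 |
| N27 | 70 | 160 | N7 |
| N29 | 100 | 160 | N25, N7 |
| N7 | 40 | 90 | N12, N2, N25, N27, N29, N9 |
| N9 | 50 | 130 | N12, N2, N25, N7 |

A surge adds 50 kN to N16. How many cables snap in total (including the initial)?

8

Round 1 — N16 at 140 > 120. N16 snaps.
  N16 sheds 140 kN to N2: 140 each.
    N2: 90+140 = 230 > 160
Round 2 — N2 snaps.
  N2 sheds 230 kN to N18, N7, N9: 76 each (2 lost).
    N18: 60+76 = 136 > 90
    N7: 40+76 = 116 > 90
    N9: 50+76 = 126 ≤ 130
Round 3 — N18, N7 snap.
  N18 sheds 136 kN: no online neighbours, lost.
  N7 sheds 116 kN to N12, N25, N27, N29, N9: 23 each (1 lost).
    N12: 140+23 = 163 > 160
    N25: 20+23 = 43 ≤ 90
    N27: 70+23 = 93 ≤ 160
    N29: 100+23 = 123 ≤ 160
    N9: 126+23 = 149 > 130
Round 4 — N12, N9 snap.
  N12 sheds 163 kN to N25: 163 each.
    N25: 43+163 = 206 > 90
  N9 sheds 149 kN to N25: 149 each.
    N25: 206+149 = 355 > 90
Round 5 — N25 snaps.
  N25 sheds 355 kN to N29: 355 each.
    N29: 123+355 = 478 > 160
Round 6 — N29 snaps.
  N29 sheds 478 kN: no online neighbours, lost.
No further breaks.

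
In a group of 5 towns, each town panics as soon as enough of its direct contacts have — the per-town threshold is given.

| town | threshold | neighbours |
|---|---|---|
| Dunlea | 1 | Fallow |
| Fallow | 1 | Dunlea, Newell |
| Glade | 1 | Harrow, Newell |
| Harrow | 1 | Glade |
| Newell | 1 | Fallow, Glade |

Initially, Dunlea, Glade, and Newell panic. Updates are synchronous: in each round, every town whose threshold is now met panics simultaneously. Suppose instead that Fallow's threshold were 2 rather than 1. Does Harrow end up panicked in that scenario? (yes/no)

With Fallow's threshold at 2:
Round 1 — Dunlea, Glade, Newell panic (initial).
Round 2 — checking thresholds:
  Fallow: 2 of 2 neighbours ≥ 2, panics.
  Harrow: 1 of 1 neighbours ≥ 1, panics.
Round 3 — no new panics; cascade stops.

yes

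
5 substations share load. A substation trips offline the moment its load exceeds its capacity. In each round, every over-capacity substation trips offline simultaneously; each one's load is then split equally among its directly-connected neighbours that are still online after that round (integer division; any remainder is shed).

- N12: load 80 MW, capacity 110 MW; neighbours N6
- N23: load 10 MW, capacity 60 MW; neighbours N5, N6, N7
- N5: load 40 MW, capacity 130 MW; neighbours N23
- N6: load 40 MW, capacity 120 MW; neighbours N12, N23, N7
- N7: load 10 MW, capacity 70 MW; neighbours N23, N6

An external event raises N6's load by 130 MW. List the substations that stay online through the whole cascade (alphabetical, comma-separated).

N5

Round 1 — N6 at 170 > 120. N6 trips offline.
  N6 sheds 170 MW to N12, N23, N7: 56 each (2 lost).
    N12: 80+56 = 136 > 110
    N23: 10+56 = 66 > 60
    N7: 10+56 = 66 ≤ 70
Round 2 — N12, N23 trip offline.
  N12 sheds 136 MW: no online neighbours, lost.
  N23 sheds 66 MW to N5, N7: 33 each.
    N5: 40+33 = 73 ≤ 130
    N7: 66+33 = 99 > 70
Round 3 — N7 trips offline.
  N7 sheds 99 MW: no online neighbours, lost.
No further trips.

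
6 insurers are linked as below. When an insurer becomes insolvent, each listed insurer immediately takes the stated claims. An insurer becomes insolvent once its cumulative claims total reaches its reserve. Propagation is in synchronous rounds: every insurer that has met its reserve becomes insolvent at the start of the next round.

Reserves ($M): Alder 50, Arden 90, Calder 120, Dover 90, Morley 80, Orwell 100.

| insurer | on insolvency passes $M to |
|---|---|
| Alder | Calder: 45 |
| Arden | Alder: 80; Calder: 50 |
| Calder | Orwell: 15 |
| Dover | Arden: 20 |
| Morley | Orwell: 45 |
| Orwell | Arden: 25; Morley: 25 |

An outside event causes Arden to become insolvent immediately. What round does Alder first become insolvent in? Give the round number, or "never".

2

Round 1 — Arden becomes insolvent (initial).
  Alder: +80 → 80 ≥ 50
  Calder: +50 → 50 < 120
Round 2 — Alder becomes insolvent.
  Calder: +45 → 95 < 120
No further insolvencies.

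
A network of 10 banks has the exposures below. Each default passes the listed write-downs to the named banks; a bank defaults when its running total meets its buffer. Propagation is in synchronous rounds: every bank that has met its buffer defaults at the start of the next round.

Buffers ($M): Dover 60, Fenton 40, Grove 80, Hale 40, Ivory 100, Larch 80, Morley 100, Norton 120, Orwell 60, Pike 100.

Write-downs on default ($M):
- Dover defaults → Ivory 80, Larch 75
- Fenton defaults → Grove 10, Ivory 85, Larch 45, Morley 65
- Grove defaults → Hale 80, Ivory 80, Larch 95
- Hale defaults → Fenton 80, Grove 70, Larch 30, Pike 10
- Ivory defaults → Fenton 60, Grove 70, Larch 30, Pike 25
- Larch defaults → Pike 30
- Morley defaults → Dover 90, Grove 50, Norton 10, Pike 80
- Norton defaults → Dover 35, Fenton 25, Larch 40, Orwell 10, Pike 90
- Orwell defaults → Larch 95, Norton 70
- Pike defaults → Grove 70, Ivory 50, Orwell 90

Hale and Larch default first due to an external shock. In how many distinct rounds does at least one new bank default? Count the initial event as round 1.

4

Round 1 — Hale, Larch default (initial).
  Fenton: +80 → 80 ≥ 40
  Grove: +70 → 70 < 80
  Pike: +10+30 → 40 < 100
Round 2 — Fenton defaults.
  Grove: +10 → 80 ≥ 80
  Ivory: +85 → 85 < 100
  Morley: +65 → 65 < 100
Round 3 — Grove defaults.
  Ivory: +80 → 165 ≥ 100
Round 4 — Ivory defaults.
  Pike: +25 → 65 < 100
No further defaults.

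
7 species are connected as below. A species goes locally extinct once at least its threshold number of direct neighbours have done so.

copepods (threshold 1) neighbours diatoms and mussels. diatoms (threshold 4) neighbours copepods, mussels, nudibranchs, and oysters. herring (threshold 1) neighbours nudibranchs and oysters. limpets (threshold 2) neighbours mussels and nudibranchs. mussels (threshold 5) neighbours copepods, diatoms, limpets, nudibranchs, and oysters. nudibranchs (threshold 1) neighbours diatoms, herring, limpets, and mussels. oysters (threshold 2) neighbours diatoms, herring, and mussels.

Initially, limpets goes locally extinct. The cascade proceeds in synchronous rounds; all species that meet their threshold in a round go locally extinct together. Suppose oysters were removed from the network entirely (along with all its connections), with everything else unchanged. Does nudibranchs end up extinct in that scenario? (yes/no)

With oysters removed:
Round 1 — limpets goes locally extinct (initial).
Round 2 — checking thresholds:
  mussels: 1 of 4 neighbours < 5, holds.
  nudibranchs: 1 of 4 neighbours ≥ 1, goes locally extinct.
Round 3 — checking thresholds:
  diatoms: 1 of 3 neighbours < 4, holds.
  herring: 1 of 1 neighbours ≥ 1, goes locally extinct.
  mussels: 2 of 4 neighbours < 5, holds.
Round 4 — no new extinctions; cascade stops.

yes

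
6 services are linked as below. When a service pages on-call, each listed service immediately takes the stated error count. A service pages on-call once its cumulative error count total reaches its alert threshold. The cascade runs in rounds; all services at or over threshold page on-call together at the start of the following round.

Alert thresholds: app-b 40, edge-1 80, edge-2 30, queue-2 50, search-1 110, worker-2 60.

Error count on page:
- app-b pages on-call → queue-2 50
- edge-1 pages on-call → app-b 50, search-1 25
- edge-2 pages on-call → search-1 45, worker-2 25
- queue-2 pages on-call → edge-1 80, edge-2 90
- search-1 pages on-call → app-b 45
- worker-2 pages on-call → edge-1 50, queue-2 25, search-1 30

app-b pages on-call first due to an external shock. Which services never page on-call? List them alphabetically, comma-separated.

Round 1 — app-b pages on-call (initial).
  queue-2: +50 → 50 ≥ 50
Round 2 — queue-2 pages on-call.
  edge-1: +80 → 80 ≥ 80
  edge-2: +90 → 90 ≥ 30
Round 3 — edge-1, edge-2 page on-call.
  search-1: +25+45 → 70 < 110
  worker-2: +25 → 25 < 60
No further pages.

search-1, worker-2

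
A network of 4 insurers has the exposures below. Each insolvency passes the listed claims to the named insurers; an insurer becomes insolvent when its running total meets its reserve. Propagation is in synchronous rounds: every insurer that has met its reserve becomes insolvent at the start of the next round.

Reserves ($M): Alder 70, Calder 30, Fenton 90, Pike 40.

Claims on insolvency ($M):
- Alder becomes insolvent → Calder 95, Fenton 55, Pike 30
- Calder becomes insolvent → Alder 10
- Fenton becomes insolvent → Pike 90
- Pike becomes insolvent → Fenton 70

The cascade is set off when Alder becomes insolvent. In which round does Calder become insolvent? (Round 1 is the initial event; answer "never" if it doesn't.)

Round 1 — Alder becomes insolvent (initial).
  Calder: +95 → 95 ≥ 30
  Fenton: +55 → 55 < 90
  Pike: +30 → 30 < 40
Round 2 — Calder becomes insolvent.
No further insolvencies.

2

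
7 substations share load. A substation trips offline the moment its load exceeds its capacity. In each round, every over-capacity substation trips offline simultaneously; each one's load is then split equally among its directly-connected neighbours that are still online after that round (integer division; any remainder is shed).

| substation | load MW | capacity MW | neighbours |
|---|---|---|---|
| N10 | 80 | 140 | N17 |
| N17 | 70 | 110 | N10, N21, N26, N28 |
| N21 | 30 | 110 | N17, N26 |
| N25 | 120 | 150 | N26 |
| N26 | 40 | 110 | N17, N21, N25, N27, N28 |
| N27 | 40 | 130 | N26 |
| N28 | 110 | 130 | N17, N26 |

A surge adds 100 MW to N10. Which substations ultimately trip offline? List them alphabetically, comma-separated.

N10, N17, N21, N25, N26, N28

Round 1 — N10 at 180 > 140. N10 trips offline.
  N10 sheds 180 MW to N17: 180 each.
    N17: 70+180 = 250 > 110
Round 2 — N17 trips offline.
  N17 sheds 250 MW to N21, N26, N28: 83 each (1 lost).
    N21: 30+83 = 113 > 110
    N26: 40+83 = 123 > 110
    N28: 110+83 = 193 > 130
Round 3 — N21, N26, N28 trip offline.
  N21 sheds 113 MW: no online neighbours, lost.
  N26 sheds 123 MW to N25, N27: 61 each (1 lost).
    N25: 120+61 = 181 > 150
    N27: 40+61 = 101 ≤ 130
  N28 sheds 193 MW: no online neighbours, lost.
Round 4 — N25 trips offline.
  N25 sheds 181 MW: no online neighbours, lost.
No further trips.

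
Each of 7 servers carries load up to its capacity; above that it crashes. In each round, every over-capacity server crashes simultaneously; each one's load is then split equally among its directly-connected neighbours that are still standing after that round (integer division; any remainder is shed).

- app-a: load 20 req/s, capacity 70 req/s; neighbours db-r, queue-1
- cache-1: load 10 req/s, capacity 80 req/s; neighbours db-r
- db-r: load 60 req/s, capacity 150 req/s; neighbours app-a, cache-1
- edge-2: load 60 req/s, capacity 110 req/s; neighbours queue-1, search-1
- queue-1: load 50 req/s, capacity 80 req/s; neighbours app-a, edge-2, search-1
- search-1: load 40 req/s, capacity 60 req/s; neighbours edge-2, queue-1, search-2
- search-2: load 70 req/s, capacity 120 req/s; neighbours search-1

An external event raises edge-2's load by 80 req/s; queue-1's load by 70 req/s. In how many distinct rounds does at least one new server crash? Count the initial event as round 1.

3

Round 1 — edge-2 at 140 > 110; queue-1 at 120 > 80. edge-2, queue-1 crash.
  edge-2 sheds 140 req/s to search-1: 140 each.
    search-1: 40+140 = 180 > 60
  queue-1 sheds 120 req/s to app-a, search-1: 60 each.
    app-a: 20+60 = 80 > 70
    search-1: 180+60 = 240 > 60
Round 2 — app-a, search-1 crash.
  app-a sheds 80 req/s to db-r: 80 each.
    db-r: 60+80 = 140 ≤ 150
  search-1 sheds 240 req/s to search-2: 240 each.
    search-2: 70+240 = 310 > 120
Round 3 — search-2 crashes.
  search-2 sheds 310 req/s: no online neighbours, lost.
No further crashes.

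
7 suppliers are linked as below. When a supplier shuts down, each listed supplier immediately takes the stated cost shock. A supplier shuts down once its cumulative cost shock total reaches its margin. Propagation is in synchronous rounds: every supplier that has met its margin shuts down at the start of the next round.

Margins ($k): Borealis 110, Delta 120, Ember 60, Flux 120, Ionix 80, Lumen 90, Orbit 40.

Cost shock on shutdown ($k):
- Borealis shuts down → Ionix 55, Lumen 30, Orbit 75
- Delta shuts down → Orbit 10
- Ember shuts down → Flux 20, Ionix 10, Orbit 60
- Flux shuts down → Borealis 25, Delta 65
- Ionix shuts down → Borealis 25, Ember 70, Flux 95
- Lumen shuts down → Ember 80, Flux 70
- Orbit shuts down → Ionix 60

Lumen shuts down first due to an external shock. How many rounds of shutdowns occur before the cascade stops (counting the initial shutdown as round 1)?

Round 1 — Lumen shuts down (initial).
  Ember: +80 → 80 ≥ 60
  Flux: +70 → 70 < 120
Round 2 — Ember shuts down.
  Flux: +20 → 90 < 120
  Ionix: +10 → 10 < 80
  Orbit: +60 → 60 ≥ 40
Round 3 — Orbit shuts down.
  Ionix: +60 → 70 < 80
No further shutdowns.

3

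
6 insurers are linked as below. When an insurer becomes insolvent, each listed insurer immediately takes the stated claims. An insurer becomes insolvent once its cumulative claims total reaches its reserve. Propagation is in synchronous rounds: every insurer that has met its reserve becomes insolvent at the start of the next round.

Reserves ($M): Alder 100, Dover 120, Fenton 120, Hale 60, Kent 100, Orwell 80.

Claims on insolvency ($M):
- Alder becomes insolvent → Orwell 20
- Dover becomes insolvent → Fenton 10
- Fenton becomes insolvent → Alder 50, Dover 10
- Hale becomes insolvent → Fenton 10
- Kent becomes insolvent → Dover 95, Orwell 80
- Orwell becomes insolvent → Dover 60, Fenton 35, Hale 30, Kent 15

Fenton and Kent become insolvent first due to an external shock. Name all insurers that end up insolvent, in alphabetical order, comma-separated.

Round 1 — Fenton, Kent become insolvent (initial).
  Alder: +50 → 50 < 100
  Dover: +10+95 → 105 < 120
  Orwell: +80 → 80 ≥ 80
Round 2 — Orwell becomes insolvent.
  Dover: +60 → 165 ≥ 120
  Hale: +30 → 30 < 60
Round 3 — Dover becomes insolvent.
No further insolvencies.

Dover, Fenton, Kent, Orwell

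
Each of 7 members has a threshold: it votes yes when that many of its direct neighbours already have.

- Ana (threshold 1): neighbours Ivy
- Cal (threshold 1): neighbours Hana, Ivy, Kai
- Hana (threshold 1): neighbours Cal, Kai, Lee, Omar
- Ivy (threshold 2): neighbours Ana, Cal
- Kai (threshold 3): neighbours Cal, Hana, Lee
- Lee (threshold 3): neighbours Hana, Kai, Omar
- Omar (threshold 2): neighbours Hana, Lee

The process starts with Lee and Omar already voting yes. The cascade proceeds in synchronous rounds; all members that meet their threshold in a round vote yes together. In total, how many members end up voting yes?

Round 1 — Lee, Omar vote yes (initial).
Round 2 — checking thresholds:
  Hana: 2 of 4 neighbours ≥ 1, votes yes.
  Kai: 1 of 3 neighbours < 3, below threshold.
Round 3 — checking thresholds:
  Cal: 1 of 3 neighbours ≥ 1, votes yes.
  Kai: 2 of 3 neighbours < 3, below threshold.
Round 4 — checking thresholds:
  Ivy: 1 of 2 neighbours < 2, below threshold.
  Kai: 3 of 3 neighbours ≥ 3, votes yes.
Round 5 — no new yes votes; cascade stops.

5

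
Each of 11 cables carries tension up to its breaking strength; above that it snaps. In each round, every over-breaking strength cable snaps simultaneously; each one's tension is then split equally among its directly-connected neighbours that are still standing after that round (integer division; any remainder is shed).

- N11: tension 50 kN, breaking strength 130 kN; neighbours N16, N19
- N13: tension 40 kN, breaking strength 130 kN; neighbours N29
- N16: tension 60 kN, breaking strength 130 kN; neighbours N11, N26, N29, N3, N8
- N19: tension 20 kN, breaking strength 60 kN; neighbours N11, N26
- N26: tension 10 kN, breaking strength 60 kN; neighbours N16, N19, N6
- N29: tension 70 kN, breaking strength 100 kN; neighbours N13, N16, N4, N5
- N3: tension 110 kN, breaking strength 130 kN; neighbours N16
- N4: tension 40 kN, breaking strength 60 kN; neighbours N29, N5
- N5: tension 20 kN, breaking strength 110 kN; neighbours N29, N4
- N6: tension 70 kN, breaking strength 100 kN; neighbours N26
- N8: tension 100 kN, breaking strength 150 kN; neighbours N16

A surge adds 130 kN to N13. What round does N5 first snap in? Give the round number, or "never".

4

Round 1 — N13 at 170 > 130. N13 snaps.
  N13 sheds 170 kN to N29: 170 each.
    N29: 70+170 = 240 > 100
Round 2 — N29 snaps.
  N29 sheds 240 kN to N16, N4, N5: 80 each.
    N16: 60+80 = 140 > 130
    N4: 40+80 = 120 > 60
    N5: 20+80 = 100 ≤ 110
Round 3 — N16, N4 snap.
  N16 sheds 140 kN to N11, N26, N3, N8: 35 each.
    N11: 50+35 = 85 ≤ 130
    N26: 10+35 = 45 ≤ 60
    N3: 110+35 = 145 > 130
    N8: 100+35 = 135 ≤ 150
  N4 sheds 120 kN to N5: 120 each.
    N5: 100+120 = 220 > 110
Round 4 — N3, N5 snap.
  N3 sheds 145 kN: no online neighbours, lost.
  N5 sheds 220 kN: no online neighbours, lost.
No further breaks.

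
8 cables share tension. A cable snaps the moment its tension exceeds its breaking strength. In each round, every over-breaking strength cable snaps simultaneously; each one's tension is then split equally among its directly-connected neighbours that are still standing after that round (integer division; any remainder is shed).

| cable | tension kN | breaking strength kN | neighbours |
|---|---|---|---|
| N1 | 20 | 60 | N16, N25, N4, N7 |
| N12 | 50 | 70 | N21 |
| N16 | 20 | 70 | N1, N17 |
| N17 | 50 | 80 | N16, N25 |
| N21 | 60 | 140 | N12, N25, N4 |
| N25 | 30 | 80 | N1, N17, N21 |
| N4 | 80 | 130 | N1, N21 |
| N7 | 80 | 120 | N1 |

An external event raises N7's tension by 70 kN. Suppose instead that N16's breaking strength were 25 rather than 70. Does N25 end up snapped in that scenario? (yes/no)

yes

With N16's breaking strength at 25:
Round 1 — N7 at 150 > 120. N7 snaps.
  N7 sheds 150 kN to N1: 150 each.
    N1: 20+150 = 170 > 60
Round 2 — N1 snaps.
  N1 sheds 170 kN to N16, N25, N4: 56 each (2 lost).
    N16: 20+56 = 76 > 25
    N25: 30+56 = 86 > 80
    N4: 80+56 = 136 > 130
Round 3 — N16, N25, N4 snap.
  N16 sheds 76 kN to N17: 76 each.
    N17: 50+76 = 126 > 80
  N25 sheds 86 kN to N17, N21: 43 each.
    N17: 126+43 = 169 > 80
    N21: 60+43 = 103 ≤ 140
  N4 sheds 136 kN to N21: 136 each.
    N21: 103+136 = 239 > 140
Round 4 — N17, N21 snap.
  N17 sheds 169 kN: no online neighbours, lost.
  N21 sheds 239 kN to N12: 239 each.
    N12: 50+239 = 289 > 70
Round 5 — N12 snaps.
  N12 sheds 289 kN: no online neighbours, lost.
No further breaks.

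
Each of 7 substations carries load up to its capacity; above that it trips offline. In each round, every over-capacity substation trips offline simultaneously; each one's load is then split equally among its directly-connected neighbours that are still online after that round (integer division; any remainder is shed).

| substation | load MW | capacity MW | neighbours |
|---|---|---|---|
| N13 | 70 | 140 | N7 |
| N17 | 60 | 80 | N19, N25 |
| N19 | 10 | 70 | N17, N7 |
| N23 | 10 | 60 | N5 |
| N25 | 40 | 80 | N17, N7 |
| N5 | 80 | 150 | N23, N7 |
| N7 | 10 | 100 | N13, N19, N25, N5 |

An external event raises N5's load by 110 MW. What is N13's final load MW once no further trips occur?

Round 1 — N5 at 190 > 150. N5 trips offline.
  N5 sheds 190 MW to N23, N7: 95 each.
    N23: 10+95 = 105 > 60
    N7: 10+95 = 105 > 100
Round 2 — N23, N7 trip offline.
  N23 sheds 105 MW: no online neighbours, lost.
  N7 sheds 105 MW to N13, N19, N25: 35 each.
    N13: 70+35 = 105 ≤ 140
    N19: 10+35 = 45 ≤ 70
    N25: 40+35 = 75 ≤ 80
No further trips.

105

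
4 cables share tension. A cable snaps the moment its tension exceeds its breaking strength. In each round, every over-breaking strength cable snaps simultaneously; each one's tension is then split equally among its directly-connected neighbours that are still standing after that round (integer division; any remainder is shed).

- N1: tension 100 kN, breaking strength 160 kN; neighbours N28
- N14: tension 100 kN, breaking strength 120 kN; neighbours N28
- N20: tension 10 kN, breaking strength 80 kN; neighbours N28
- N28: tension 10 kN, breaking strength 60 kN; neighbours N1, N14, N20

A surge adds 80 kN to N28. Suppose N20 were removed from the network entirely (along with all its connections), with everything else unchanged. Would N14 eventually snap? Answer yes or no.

With N20 removed:
Round 1 — N28 at 90 > 60. N28 snaps.
  N28 sheds 90 kN to N1, N14: 45 each.
    N1: 100+45 = 145 ≤ 160
    N14: 100+45 = 145 > 120
Round 2 — N14 snaps.
  N14 sheds 145 kN: no online neighbours, lost.
No further breaks.

yes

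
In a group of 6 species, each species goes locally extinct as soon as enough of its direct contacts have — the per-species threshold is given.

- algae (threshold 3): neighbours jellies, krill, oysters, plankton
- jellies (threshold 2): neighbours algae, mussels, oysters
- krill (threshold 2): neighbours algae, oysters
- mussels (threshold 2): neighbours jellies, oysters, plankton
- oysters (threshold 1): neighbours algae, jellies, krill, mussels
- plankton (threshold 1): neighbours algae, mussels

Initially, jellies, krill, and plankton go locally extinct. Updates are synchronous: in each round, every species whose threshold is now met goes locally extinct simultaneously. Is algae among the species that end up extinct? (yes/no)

Round 1 — jellies, krill, plankton go locally extinct (initial).
Round 2 — checking thresholds:
  algae: 3 of 4 neighbours ≥ 3, goes locally extinct.
  mussels: 2 of 3 neighbours ≥ 2, goes locally extinct.
  oysters: 2 of 4 neighbours ≥ 1, goes locally extinct.
Round 3 — no new extinctions; cascade stops.

yes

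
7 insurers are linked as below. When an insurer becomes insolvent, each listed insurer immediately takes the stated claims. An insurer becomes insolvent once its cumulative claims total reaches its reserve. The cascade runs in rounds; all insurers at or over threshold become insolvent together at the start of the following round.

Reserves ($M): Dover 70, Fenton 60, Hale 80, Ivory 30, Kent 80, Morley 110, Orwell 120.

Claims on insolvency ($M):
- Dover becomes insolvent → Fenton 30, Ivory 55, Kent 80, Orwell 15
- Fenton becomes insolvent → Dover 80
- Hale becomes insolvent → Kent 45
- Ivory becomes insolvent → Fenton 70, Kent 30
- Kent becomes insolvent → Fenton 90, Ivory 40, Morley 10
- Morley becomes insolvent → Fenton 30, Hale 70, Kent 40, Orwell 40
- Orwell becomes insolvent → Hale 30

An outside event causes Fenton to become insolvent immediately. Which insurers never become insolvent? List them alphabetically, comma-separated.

Hale, Morley, Orwell

Round 1 — Fenton becomes insolvent (initial).
  Dover: +80 → 80 ≥ 70
Round 2 — Dover becomes insolvent.
  Ivory: +55 → 55 ≥ 30
  Kent: +80 → 80 ≥ 80
  Orwell: +15 → 15 < 120
Round 3 — Ivory, Kent become insolvent.
  Morley: +10 → 10 < 110
No further insolvencies.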